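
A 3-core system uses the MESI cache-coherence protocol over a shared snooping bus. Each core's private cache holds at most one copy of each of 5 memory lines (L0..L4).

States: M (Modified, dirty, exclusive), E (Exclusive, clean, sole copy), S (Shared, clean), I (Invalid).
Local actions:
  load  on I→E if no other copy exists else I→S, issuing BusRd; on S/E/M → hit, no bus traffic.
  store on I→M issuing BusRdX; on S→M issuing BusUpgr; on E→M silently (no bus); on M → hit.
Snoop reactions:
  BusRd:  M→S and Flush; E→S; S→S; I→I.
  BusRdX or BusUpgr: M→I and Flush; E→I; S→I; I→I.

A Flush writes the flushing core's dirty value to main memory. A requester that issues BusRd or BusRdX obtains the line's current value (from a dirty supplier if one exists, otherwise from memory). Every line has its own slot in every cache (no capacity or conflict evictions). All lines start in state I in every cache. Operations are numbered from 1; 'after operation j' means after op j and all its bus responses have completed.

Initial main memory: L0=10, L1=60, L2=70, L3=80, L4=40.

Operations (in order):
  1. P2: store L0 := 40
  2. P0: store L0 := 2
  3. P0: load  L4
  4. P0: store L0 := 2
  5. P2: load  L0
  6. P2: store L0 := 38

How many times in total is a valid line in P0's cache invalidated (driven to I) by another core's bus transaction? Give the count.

invalidations = 1

[1] P2: store L0 := 40 | P0:I, P1:I, P2:M(40) | bus: BusRdX
[2] P0: store L0 := 2 | P0:M(2), P1:I, P2:I | bus: BusRdX,Flush
[3] P0: load  L4 | P0:E(40), P1:I, P2:I | bus: BusRd
[4] P0: store L0 := 2 | P0:M(2), P1:I, P2:I | bus: none
[5] P2: load  L0 | P0:S(2), P1:I, P2:S(2) | bus: BusRd,Flush
[6] P2: store L0 := 38 | P0:I, P1:I, P2:M(38) | bus: BusUpgr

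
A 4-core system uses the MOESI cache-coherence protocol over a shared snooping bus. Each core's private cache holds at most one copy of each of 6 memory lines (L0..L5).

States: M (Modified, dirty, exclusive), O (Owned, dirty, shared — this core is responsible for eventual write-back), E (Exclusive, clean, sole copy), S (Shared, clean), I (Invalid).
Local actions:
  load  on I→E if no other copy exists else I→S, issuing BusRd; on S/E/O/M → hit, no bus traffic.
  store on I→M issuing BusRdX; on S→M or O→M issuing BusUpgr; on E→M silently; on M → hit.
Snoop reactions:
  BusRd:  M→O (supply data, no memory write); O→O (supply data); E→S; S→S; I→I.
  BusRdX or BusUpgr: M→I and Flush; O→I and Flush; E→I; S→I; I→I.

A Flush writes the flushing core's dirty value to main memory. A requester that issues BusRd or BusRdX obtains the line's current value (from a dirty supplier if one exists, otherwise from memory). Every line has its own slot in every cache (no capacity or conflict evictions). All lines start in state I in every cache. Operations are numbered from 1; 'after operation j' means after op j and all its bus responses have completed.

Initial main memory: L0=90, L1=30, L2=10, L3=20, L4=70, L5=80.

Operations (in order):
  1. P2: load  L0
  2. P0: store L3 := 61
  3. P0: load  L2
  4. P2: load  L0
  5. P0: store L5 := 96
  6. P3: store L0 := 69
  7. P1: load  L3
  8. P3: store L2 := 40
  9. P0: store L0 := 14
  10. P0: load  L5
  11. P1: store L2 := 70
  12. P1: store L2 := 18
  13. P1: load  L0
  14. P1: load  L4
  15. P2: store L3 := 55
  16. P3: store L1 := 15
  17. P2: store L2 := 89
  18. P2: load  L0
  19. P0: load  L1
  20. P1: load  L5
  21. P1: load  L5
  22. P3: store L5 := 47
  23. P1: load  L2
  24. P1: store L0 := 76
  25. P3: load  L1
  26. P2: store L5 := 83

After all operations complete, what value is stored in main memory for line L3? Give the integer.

memory[L3] = 61

[1] P2: load  L0 | P0:I, P1:I, P2:E(90), P3:I | bus: BusRd
[2] P0: store L3 := 61 | P0:M(61), P1:I, P2:I, P3:I | bus: BusRdX
[3] P0: load  L2 | P0:E(10), P1:I, P2:I, P3:I | bus: BusRd
[4] P2: load  L0 | P0:I, P1:I, P2:E(90), P3:I | bus: none
[5] P0: store L5 := 96 | P0:M(96), P1:I, P2:I, P3:I | bus: BusRdX
[6] P3: store L0 := 69 | P0:I, P1:I, P2:I, P3:M(69) | bus: BusRdX
[7] P1: load  L3 | P0:O(61), P1:S(61), P2:I, P3:I | bus: BusRd
[8] P3: store L2 := 40 | P0:I, P1:I, P2:I, P3:M(40) | bus: BusRdX
[9] P0: store L0 := 14 | P0:M(14), P1:I, P2:I, P3:I | bus: BusRdX,Flush
[10] P0: load  L5 | P0:M(96), P1:I, P2:I, P3:I | bus: none
[11] P1: store L2 := 70 | P0:I, P1:M(70), P2:I, P3:I | bus: BusRdX,Flush
[12] P1: store L2 := 18 | P0:I, P1:M(18), P2:I, P3:I | bus: none
[13] P1: load  L0 | P0:O(14), P1:S(14), P2:I, P3:I | bus: BusRd
[14] P1: load  L4 | P0:I, P1:E(70), P2:I, P3:I | bus: BusRd
[15] P2: store L3 := 55 | P0:I, P1:I, P2:M(55), P3:I | bus: BusRdX,Flush
[16] P3: store L1 := 15 | P0:I, P1:I, P2:I, P3:M(15) | bus: BusRdX
[17] P2: store L2 := 89 | P0:I, P1:I, P2:M(89), P3:I | bus: BusRdX,Flush
[18] P2: load  L0 | P0:O(14), P1:S(14), P2:S(14), P3:I | bus: BusRd
[19] P0: load  L1 | P0:S(15), P1:I, P2:I, P3:O(15) | bus: BusRd
[20] P1: load  L5 | P0:O(96), P1:S(96), P2:I, P3:I | bus: BusRd
[21] P1: load  L5 | P0:O(96), P1:S(96), P2:I, P3:I | bus: none
[22] P3: store L5 := 47 | P0:I, P1:I, P2:I, P3:M(47) | bus: BusRdX,Flush
[23] P1: load  L2 | P0:I, P1:S(89), P2:O(89), P3:I | bus: BusRd
[24] P1: store L0 := 76 | P0:I, P1:M(76), P2:I, P3:I | bus: BusUpgr,Flush
[25] P3: load  L1 | P0:S(15), P1:I, P2:I, P3:O(15) | bus: none
[26] P2: store L5 := 83 | P0:I, P1:I, P2:M(83), P3:I | bus: BusRdX,Flush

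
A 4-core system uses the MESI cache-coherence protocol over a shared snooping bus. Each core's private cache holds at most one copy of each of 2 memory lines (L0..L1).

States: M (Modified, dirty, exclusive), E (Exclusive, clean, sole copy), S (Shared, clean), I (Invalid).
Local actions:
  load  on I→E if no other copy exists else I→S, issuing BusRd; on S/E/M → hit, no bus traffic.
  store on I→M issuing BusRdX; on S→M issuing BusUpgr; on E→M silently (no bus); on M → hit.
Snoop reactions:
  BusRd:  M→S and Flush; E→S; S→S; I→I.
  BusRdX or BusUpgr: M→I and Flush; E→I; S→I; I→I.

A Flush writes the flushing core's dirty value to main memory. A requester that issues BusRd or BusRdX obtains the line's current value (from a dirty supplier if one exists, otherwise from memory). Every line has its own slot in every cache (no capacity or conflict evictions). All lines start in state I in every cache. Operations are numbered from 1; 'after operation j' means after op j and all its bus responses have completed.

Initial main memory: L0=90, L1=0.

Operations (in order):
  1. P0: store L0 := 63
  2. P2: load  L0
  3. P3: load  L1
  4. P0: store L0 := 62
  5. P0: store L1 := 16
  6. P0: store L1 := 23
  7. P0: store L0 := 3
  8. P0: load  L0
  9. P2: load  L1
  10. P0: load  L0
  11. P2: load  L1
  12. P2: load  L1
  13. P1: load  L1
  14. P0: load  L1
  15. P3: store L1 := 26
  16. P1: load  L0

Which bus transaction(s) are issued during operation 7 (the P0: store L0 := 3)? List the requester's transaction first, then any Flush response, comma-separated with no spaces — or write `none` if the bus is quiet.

step 1: P0: store L0 := 63  ⟶  MIII  (L0)  txn=BusRdX  M[L0]=90
step 2: P2: load  L0  ⟶  SISI  (L0)  txn=BusRd+Flush  M[L0]=63
step 3: P3: load  L1  ⟶  IIIE  (L1)  txn=BusRd  M[L1]=0
step 4: P0: store L0 := 62  ⟶  MIII  (L0)  txn=BusUpgr  M[L0]=63
step 5: P0: store L1 := 16  ⟶  MIII  (L1)  txn=BusRdX  M[L1]=0
step 6: P0: store L1 := 23  ⟶  MIII  (L1)  txn=∅  M[L1]=0
step 7: P0: store L0 := 3  ⟶  MIII  (L0)  txn=∅  M[L0]=63
step 8: P0: load  L0  ⟶  MIII  (L0)  txn=∅  M[L0]=63
step 9: P2: load  L1  ⟶  SISI  (L1)  txn=BusRd+Flush  M[L1]=23
step 10: P0: load  L0  ⟶  MIII  (L0)  txn=∅  M[L0]=63
step 11: P2: load  L1  ⟶  SISI  (L1)  txn=∅  M[L1]=23
step 12: P2: load  L1  ⟶  SISI  (L1)  txn=∅  M[L1]=23
step 13: P1: load  L1  ⟶  SSSI  (L1)  txn=BusRd  M[L1]=23
step 14: P0: load  L1  ⟶  SSSI  (L1)  txn=∅  M[L1]=23
step 15: P3: store L1 := 26  ⟶  IIIM  (L1)  txn=BusRdX  M[L1]=23
step 16: P1: load  L0  ⟶  SSII  (L0)  txn=BusRd+Flush  M[L0]=3

bus = none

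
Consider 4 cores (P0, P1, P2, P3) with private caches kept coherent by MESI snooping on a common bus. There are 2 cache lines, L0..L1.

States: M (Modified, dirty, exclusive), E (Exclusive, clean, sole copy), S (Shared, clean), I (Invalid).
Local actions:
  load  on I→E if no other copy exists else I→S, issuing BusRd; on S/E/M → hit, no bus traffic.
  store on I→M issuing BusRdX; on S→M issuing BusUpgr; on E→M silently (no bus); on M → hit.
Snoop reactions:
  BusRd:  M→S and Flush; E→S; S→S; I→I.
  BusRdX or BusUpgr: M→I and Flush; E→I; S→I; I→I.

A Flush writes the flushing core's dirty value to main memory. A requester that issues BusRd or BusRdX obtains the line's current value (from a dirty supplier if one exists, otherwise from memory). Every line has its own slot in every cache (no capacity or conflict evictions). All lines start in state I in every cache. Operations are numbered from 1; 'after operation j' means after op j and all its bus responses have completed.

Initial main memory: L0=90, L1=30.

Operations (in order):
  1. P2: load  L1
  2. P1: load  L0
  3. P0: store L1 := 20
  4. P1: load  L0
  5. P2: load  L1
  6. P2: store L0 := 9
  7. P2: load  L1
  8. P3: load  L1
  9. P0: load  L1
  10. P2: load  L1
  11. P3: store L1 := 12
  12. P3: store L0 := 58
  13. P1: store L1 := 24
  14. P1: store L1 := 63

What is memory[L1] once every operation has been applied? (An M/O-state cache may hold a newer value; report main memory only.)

memory[L1] = 12

1. P2: load  L1  bus=[BusRd]  L1: P0=I P1=I P2=E P3=I  mem[L1]=30
2. P1: load  L0  bus=[BusRd]  L0: P0=I P1=E P2=I P3=I  mem[L0]=90
3. P0: store L1 := 20  bus=[BusRdX]  L1: P0=M P1=I P2=I P3=I  mem[L1]=30
4. P1: load  L0  bus=[-]  L0: P0=I P1=E P2=I P3=I  mem[L0]=90
5. P2: load  L1  bus=[BusRd,Flush]  L1: P0=S P1=I P2=S P3=I  mem[L1]=20
6. P2: store L0 := 9  bus=[BusRdX]  L0: P0=I P1=I P2=M P3=I  mem[L0]=90
7. P2: load  L1  bus=[-]  L1: P0=S P1=I P2=S P3=I  mem[L1]=20
8. P3: load  L1  bus=[BusRd]  L1: P0=S P1=I P2=S P3=S  mem[L1]=20
9. P0: load  L1  bus=[-]  L1: P0=S P1=I P2=S P3=S  mem[L1]=20
10. P2: load  L1  bus=[-]  L1: P0=S P1=I P2=S P3=S  mem[L1]=20
11. P3: store L1 := 12  bus=[BusUpgr]  L1: P0=I P1=I P2=I P3=M  mem[L1]=20
12. P3: store L0 := 58  bus=[BusRdX,Flush]  L0: P0=I P1=I P2=I P3=M  mem[L0]=9
13. P1: store L1 := 24  bus=[BusRdX,Flush]  L1: P0=I P1=M P2=I P3=I  mem[L1]=12
14. P1: store L1 := 63  bus=[-]  L1: P0=I P1=M P2=I P3=I  mem[L1]=12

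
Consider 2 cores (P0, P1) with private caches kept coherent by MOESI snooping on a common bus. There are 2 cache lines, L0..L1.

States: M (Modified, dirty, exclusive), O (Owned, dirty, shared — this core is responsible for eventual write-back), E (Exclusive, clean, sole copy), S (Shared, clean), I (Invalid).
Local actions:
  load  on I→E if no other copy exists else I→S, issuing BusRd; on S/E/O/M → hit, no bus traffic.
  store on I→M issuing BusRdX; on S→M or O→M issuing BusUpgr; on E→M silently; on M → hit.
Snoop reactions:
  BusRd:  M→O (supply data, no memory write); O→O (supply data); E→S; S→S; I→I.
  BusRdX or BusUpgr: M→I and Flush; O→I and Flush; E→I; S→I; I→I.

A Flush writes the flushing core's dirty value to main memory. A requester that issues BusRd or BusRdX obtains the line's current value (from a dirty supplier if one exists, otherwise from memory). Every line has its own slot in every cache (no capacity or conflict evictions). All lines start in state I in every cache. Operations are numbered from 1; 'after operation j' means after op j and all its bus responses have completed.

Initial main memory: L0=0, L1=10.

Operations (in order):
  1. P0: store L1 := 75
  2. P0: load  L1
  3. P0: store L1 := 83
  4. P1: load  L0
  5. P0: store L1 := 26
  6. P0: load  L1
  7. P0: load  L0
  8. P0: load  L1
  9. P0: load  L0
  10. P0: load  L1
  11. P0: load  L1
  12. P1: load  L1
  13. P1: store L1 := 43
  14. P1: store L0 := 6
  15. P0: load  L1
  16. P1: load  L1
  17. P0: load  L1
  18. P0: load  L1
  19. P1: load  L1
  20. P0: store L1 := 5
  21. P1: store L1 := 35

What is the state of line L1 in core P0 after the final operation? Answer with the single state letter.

state = I

1. P0: store L1 := 75  bus=[BusRdX]  L1: P0=M P1=I  mem[L1]=10
2. P0: load  L1  bus=[-]  L1: P0=M P1=I  mem[L1]=10
3. P0: store L1 := 83  bus=[-]  L1: P0=M P1=I  mem[L1]=10
4. P1: load  L0  bus=[BusRd]  L0: P0=I P1=E  mem[L0]=0
5. P0: store L1 := 26  bus=[-]  L1: P0=M P1=I  mem[L1]=10
6. P0: load  L1  bus=[-]  L1: P0=M P1=I  mem[L1]=10
7. P0: load  L0  bus=[BusRd]  L0: P0=S P1=S  mem[L0]=0
8. P0: load  L1  bus=[-]  L1: P0=M P1=I  mem[L1]=10
9. P0: load  L0  bus=[-]  L0: P0=S P1=S  mem[L0]=0
10. P0: load  L1  bus=[-]  L1: P0=M P1=I  mem[L1]=10
11. P0: load  L1  bus=[-]  L1: P0=M P1=I  mem[L1]=10
12. P1: load  L1  bus=[BusRd]  L1: P0=O P1=S  mem[L1]=10
13. P1: store L1 := 43  bus=[BusUpgr,Flush]  L1: P0=I P1=M  mem[L1]=26
14. P1: store L0 := 6  bus=[BusUpgr]  L0: P0=I P1=M  mem[L0]=0
15. P0: load  L1  bus=[BusRd]  L1: P0=S P1=O  mem[L1]=26
16. P1: load  L1  bus=[-]  L1: P0=S P1=O  mem[L1]=26
17. P0: load  L1  bus=[-]  L1: P0=S P1=O  mem[L1]=26
18. P0: load  L1  bus=[-]  L1: P0=S P1=O  mem[L1]=26
19. P1: load  L1  bus=[-]  L1: P0=S P1=O  mem[L1]=26
20. P0: store L1 := 5  bus=[BusUpgr,Flush]  L1: P0=M P1=I  mem[L1]=43
21. P1: store L1 := 35  bus=[BusRdX,Flush]  L1: P0=I P1=M  mem[L1]=5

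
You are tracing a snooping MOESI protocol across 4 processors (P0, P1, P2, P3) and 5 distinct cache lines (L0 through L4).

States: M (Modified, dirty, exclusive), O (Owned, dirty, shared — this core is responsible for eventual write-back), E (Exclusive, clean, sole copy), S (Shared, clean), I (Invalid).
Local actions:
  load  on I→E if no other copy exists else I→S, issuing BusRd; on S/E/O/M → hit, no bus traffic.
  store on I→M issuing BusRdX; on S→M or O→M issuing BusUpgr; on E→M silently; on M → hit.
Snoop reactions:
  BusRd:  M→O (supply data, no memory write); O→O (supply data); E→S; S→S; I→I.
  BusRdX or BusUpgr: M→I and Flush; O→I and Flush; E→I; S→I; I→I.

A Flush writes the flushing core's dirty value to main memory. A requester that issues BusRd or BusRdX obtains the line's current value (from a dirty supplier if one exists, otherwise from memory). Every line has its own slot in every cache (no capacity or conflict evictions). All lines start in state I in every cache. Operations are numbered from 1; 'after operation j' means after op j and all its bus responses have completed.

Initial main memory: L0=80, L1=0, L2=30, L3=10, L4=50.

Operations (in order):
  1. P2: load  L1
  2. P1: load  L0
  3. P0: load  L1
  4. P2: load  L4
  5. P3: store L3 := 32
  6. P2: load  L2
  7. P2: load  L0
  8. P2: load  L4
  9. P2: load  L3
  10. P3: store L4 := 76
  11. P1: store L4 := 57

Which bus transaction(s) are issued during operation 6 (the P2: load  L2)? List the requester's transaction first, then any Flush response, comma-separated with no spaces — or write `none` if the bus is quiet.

1. P2: load  L1  bus=[BusRd]  L1: P0=I P1=I P2=E P3=I  mem[L1]=0
2. P1: load  L0  bus=[BusRd]  L0: P0=I P1=E P2=I P3=I  mem[L0]=80
3. P0: load  L1  bus=[BusRd]  L1: P0=S P1=I P2=S P3=I  mem[L1]=0
4. P2: load  L4  bus=[BusRd]  L4: P0=I P1=I P2=E P3=I  mem[L4]=50
5. P3: store L3 := 32  bus=[BusRdX]  L3: P0=I P1=I P2=I P3=M  mem[L3]=10
6. P2: load  L2  bus=[BusRd]  L2: P0=I P1=I P2=E P3=I  mem[L2]=30
7. P2: load  L0  bus=[BusRd]  L0: P0=I P1=S P2=S P3=I  mem[L0]=80
8. P2: load  L4  bus=[-]  L4: P0=I P1=I P2=E P3=I  mem[L4]=50
9. P2: load  L3  bus=[BusRd]  L3: P0=I P1=I P2=S P3=O  mem[L3]=10
10. P3: store L4 := 76  bus=[BusRdX]  L4: P0=I P1=I P2=I P3=M  mem[L4]=50
11. P1: store L4 := 57  bus=[BusRdX,Flush]  L4: P0=I P1=M P2=I P3=I  mem[L4]=76

bus = BusRd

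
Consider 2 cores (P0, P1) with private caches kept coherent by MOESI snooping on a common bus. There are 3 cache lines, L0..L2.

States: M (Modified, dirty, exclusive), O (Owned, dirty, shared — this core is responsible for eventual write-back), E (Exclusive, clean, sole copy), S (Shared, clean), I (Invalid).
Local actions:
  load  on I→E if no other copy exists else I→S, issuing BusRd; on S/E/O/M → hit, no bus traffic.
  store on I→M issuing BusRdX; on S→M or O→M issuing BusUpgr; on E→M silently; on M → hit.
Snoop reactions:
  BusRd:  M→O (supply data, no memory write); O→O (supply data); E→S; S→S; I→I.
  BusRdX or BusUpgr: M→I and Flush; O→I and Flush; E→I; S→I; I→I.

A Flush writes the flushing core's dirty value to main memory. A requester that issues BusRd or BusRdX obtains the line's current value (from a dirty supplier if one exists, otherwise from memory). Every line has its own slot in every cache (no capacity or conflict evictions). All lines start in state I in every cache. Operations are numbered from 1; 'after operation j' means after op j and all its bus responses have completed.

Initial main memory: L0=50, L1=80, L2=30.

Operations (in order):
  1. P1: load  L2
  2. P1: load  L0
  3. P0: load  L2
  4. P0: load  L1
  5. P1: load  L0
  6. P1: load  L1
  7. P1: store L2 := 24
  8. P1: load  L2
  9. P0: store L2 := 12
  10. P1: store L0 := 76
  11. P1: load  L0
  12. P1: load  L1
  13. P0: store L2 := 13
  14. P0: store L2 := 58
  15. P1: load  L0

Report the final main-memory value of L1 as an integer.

memory[L1] = 80

step 1: P1: load  L2  ⟶  IE  (L2)  txn=BusRd  M[L2]=30
step 2: P1: load  L0  ⟶  IE  (L0)  txn=BusRd  M[L0]=50
step 3: P0: load  L2  ⟶  SS  (L2)  txn=BusRd  M[L2]=30
step 4: P0: load  L1  ⟶  EI  (L1)  txn=BusRd  M[L1]=80
step 5: P1: load  L0  ⟶  IE  (L0)  txn=∅  M[L0]=50
step 6: P1: load  L1  ⟶  SS  (L1)  txn=BusRd  M[L1]=80
step 7: P1: store L2 := 24  ⟶  IM  (L2)  txn=BusUpgr  M[L2]=30
step 8: P1: load  L2  ⟶  IM  (L2)  txn=∅  M[L2]=30
step 9: P0: store L2 := 12  ⟶  MI  (L2)  txn=BusRdX+Flush  M[L2]=24
step 10: P1: store L0 := 76  ⟶  IM  (L0)  txn=∅  M[L0]=50
step 11: P1: load  L0  ⟶  IM  (L0)  txn=∅  M[L0]=50
step 12: P1: load  L1  ⟶  SS  (L1)  txn=∅  M[L1]=80
step 13: P0: store L2 := 13  ⟶  MI  (L2)  txn=∅  M[L2]=24
step 14: P0: store L2 := 58  ⟶  MI  (L2)  txn=∅  M[L2]=24
step 15: P1: load  L0  ⟶  IM  (L0)  txn=∅  M[L0]=50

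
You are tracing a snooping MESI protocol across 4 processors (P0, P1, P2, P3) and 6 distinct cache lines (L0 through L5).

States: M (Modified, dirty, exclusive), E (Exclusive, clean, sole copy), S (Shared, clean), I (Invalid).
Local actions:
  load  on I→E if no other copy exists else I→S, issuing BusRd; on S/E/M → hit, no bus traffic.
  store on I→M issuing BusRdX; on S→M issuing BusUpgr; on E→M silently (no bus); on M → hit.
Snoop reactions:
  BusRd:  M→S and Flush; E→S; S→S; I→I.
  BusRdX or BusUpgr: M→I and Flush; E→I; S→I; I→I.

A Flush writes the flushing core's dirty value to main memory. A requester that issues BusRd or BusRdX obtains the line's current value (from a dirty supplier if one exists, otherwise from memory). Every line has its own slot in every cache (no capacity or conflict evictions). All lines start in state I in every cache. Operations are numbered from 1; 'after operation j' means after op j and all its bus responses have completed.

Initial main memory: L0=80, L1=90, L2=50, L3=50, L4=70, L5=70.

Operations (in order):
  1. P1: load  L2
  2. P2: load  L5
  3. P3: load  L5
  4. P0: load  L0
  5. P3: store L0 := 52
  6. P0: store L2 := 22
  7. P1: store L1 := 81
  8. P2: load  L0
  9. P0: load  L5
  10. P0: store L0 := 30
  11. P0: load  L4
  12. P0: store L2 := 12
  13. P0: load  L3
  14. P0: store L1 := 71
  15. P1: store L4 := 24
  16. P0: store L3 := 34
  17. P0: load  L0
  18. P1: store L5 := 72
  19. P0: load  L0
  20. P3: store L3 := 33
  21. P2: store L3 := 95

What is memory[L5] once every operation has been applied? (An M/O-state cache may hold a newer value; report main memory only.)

  op1 P1: load  L2 → I/E/I/I on L2; bus BusRd; mem=50
  op2 P2: load  L5 → I/I/E/I on L5; bus BusRd; mem=70
  op3 P3: load  L5 → I/I/S/S on L5; bus BusRd; mem=70
  op4 P0: load  L0 → E/I/I/I on L0; bus BusRd; mem=80
  op5 P3: store L0 := 52 → I/I/I/M on L0; bus BusRdX; mem=80
  op6 P0: store L2 := 22 → M/I/I/I on L2; bus BusRdX; mem=50
  op7 P1: store L1 := 81 → I/M/I/I on L1; bus BusRdX; mem=90
  op8 P2: load  L0 → I/I/S/S on L0; bus BusRd Flush; mem=52
  op9 P0: load  L5 → S/I/S/S on L5; bus BusRd; mem=70
  op10 P0: store L0 := 30 → M/I/I/I on L0; bus BusRdX; mem=52
  op11 P0: load  L4 → E/I/I/I on L4; bus BusRd; mem=70
  op12 P0: store L2 := 12 → M/I/I/I on L2; bus (none); mem=50
  op13 P0: load  L3 → E/I/I/I on L3; bus BusRd; mem=50
  op14 P0: store L1 := 71 → M/I/I/I on L1; bus BusRdX Flush; mem=81
  op15 P1: store L4 := 24 → I/M/I/I on L4; bus BusRdX; mem=70
  op16 P0: store L3 := 34 → M/I/I/I on L3; bus (none); mem=50
  op17 P0: load  L0 → M/I/I/I on L0; bus (none); mem=52
  op18 P1: store L5 := 72 → I/M/I/I on L5; bus BusRdX; mem=70
  op19 P0: load  L0 → M/I/I/I on L0; bus (none); mem=52
  op20 P3: store L3 := 33 → I/I/I/M on L3; bus BusRdX Flush; mem=34
  op21 P2: store L3 := 95 → I/I/M/I on L3; bus BusRdX Flush; mem=33

memory[L5] = 70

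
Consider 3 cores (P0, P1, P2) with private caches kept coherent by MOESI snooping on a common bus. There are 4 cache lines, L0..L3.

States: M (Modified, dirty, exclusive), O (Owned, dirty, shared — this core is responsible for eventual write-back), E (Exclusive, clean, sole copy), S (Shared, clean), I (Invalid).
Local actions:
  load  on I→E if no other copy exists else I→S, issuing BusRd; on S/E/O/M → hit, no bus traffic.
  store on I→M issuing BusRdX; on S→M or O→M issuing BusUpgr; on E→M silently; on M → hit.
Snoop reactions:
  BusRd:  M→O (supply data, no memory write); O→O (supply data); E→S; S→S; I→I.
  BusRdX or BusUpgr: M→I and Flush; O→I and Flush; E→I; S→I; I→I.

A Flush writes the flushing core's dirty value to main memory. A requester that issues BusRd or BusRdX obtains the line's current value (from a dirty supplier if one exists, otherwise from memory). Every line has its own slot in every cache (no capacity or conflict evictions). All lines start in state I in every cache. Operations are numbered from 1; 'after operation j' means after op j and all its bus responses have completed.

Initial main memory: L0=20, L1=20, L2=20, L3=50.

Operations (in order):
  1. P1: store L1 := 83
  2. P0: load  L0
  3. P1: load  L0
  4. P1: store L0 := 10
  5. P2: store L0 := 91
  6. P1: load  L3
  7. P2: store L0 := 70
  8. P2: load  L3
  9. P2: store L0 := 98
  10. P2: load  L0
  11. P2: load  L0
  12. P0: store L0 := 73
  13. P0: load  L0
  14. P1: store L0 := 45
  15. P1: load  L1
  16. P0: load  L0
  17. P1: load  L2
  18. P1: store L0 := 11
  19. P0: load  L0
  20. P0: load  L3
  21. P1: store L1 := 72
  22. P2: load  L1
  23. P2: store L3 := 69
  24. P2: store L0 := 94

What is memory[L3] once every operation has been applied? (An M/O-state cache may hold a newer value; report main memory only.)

memory[L3] = 50

  op1 P1: store L1 := 83 → I/M/I on L1; bus BusRdX; mem=20
  op2 P0: load  L0 → E/I/I on L0; bus BusRd; mem=20
  op3 P1: load  L0 → S/S/I on L0; bus BusRd; mem=20
  op4 P1: store L0 := 10 → I/M/I on L0; bus BusUpgr; mem=20
  op5 P2: store L0 := 91 → I/I/M on L0; bus BusRdX Flush; mem=10
  op6 P1: load  L3 → I/E/I on L3; bus BusRd; mem=50
  op7 P2: store L0 := 70 → I/I/M on L0; bus (none); mem=10
  op8 P2: load  L3 → I/S/S on L3; bus BusRd; mem=50
  op9 P2: store L0 := 98 → I/I/M on L0; bus (none); mem=10
  op10 P2: load  L0 → I/I/M on L0; bus (none); mem=10
  op11 P2: load  L0 → I/I/M on L0; bus (none); mem=10
  op12 P0: store L0 := 73 → M/I/I on L0; bus BusRdX Flush; mem=98
  op13 P0: load  L0 → M/I/I on L0; bus (none); mem=98
  op14 P1: store L0 := 45 → I/M/I on L0; bus BusRdX Flush; mem=73
  op15 P1: load  L1 → I/M/I on L1; bus (none); mem=20
  op16 P0: load  L0 → S/O/I on L0; bus BusRd; mem=73
  op17 P1: load  L2 → I/E/I on L2; bus BusRd; mem=20
  op18 P1: store L0 := 11 → I/M/I on L0; bus BusUpgr; mem=73
  op19 P0: load  L0 → S/O/I on L0; bus BusRd; mem=73
  op20 P0: load  L3 → S/S/S on L3; bus BusRd; mem=50
  op21 P1: store L1 := 72 → I/M/I on L1; bus (none); mem=20
  op22 P2: load  L1 → I/O/S on L1; bus BusRd; mem=20
  op23 P2: store L3 := 69 → I/I/M on L3; bus BusUpgr; mem=50
  op24 P2: store L0 := 94 → I/I/M on L0; bus BusRdX Flush; mem=11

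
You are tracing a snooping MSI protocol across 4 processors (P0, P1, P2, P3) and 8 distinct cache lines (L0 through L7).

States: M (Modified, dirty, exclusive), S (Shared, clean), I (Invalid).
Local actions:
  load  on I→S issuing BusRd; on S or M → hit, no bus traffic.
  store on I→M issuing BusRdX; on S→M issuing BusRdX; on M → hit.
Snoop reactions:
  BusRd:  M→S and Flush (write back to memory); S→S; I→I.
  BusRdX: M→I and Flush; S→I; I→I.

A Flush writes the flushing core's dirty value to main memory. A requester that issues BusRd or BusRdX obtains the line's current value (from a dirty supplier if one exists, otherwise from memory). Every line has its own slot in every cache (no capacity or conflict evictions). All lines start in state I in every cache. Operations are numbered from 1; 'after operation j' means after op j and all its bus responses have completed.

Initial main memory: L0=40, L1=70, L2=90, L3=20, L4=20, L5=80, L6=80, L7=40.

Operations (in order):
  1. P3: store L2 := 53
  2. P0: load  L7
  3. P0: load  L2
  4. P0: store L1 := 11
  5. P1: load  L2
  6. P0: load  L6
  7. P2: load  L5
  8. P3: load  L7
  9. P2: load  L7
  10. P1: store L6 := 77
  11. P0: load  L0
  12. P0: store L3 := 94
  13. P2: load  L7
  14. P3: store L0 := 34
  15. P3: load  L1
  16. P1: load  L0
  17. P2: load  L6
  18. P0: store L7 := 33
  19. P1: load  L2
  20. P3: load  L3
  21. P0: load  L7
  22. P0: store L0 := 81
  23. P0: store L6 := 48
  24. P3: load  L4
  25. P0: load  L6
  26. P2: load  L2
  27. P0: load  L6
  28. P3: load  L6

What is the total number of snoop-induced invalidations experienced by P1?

invalidations = 2

step 1: P3: store L2 := 53  ⟶  IIIM  (L2)  txn=BusRdX  M[L2]=90
step 2: P0: load  L7  ⟶  SIII  (L7)  txn=BusRd  M[L7]=40
step 3: P0: load  L2  ⟶  SIIS  (L2)  txn=BusRd+Flush  M[L2]=53
step 4: P0: store L1 := 11  ⟶  MIII  (L1)  txn=BusRdX  M[L1]=70
step 5: P1: load  L2  ⟶  SSIS  (L2)  txn=BusRd  M[L2]=53
step 6: P0: load  L6  ⟶  SIII  (L6)  txn=BusRd  M[L6]=80
step 7: P2: load  L5  ⟶  IISI  (L5)  txn=BusRd  M[L5]=80
step 8: P3: load  L7  ⟶  SIIS  (L7)  txn=BusRd  M[L7]=40
step 9: P2: load  L7  ⟶  SISS  (L7)  txn=BusRd  M[L7]=40
step 10: P1: store L6 := 77  ⟶  IMII  (L6)  txn=BusRdX  M[L6]=80
step 11: P0: load  L0  ⟶  SIII  (L0)  txn=BusRd  M[L0]=40
step 12: P0: store L3 := 94  ⟶  MIII  (L3)  txn=BusRdX  M[L3]=20
step 13: P2: load  L7  ⟶  SISS  (L7)  txn=∅  M[L7]=40
step 14: P3: store L0 := 34  ⟶  IIIM  (L0)  txn=BusRdX  M[L0]=40
step 15: P3: load  L1  ⟶  SIIS  (L1)  txn=BusRd+Flush  M[L1]=11
step 16: P1: load  L0  ⟶  ISIS  (L0)  txn=BusRd+Flush  M[L0]=34
step 17: P2: load  L6  ⟶  ISSI  (L6)  txn=BusRd+Flush  M[L6]=77
step 18: P0: store L7 := 33  ⟶  MIII  (L7)  txn=BusRdX  M[L7]=40
step 19: P1: load  L2  ⟶  SSIS  (L2)  txn=∅  M[L2]=53
step 20: P3: load  L3  ⟶  SIIS  (L3)  txn=BusRd+Flush  M[L3]=94
step 21: P0: load  L7  ⟶  MIII  (L7)  txn=∅  M[L7]=40
step 22: P0: store L0 := 81  ⟶  MIII  (L0)  txn=BusRdX  M[L0]=34
step 23: P0: store L6 := 48  ⟶  MIII  (L6)  txn=BusRdX  M[L6]=77
step 24: P3: load  L4  ⟶  IIIS  (L4)  txn=BusRd  M[L4]=20
step 25: P0: load  L6  ⟶  MIII  (L6)  txn=∅  M[L6]=77
step 26: P2: load  L2  ⟶  SSSS  (L2)  txn=BusRd  M[L2]=53
step 27: P0: load  L6  ⟶  MIII  (L6)  txn=∅  M[L6]=77
step 28: P3: load  L6  ⟶  SIIS  (L6)  txn=BusRd+Flush  M[L6]=48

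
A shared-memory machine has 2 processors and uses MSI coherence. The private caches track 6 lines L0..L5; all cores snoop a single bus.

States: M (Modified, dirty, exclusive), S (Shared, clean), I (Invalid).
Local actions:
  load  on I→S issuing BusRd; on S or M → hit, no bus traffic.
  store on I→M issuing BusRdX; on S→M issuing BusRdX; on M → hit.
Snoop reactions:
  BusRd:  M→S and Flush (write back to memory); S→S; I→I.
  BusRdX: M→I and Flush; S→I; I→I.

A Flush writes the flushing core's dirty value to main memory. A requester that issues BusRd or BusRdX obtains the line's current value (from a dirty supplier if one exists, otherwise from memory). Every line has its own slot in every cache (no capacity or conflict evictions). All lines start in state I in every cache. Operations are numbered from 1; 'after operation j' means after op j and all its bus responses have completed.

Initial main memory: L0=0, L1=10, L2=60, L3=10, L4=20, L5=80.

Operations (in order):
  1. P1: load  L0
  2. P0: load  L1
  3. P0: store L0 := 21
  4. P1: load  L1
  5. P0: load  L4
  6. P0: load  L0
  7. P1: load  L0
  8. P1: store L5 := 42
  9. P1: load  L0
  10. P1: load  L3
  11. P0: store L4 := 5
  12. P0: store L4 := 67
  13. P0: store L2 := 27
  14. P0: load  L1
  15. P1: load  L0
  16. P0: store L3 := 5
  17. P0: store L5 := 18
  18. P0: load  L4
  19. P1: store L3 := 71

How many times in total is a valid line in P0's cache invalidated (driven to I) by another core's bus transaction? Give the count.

  op1 P1: load  L0 → I/S on L0; bus BusRd; mem=0
  op2 P0: load  L1 → S/I on L1; bus BusRd; mem=10
  op3 P0: store L0 := 21 → M/I on L0; bus BusRdX; mem=0
  op4 P1: load  L1 → S/S on L1; bus BusRd; mem=10
  op5 P0: load  L4 → S/I on L4; bus BusRd; mem=20
  op6 P0: load  L0 → M/I on L0; bus (none); mem=0
  op7 P1: load  L0 → S/S on L0; bus BusRd Flush; mem=21
  op8 P1: store L5 := 42 → I/M on L5; bus BusRdX; mem=80
  op9 P1: load  L0 → S/S on L0; bus (none); mem=21
  op10 P1: load  L3 → I/S on L3; bus BusRd; mem=10
  op11 P0: store L4 := 5 → M/I on L4; bus BusRdX; mem=20
  op12 P0: store L4 := 67 → M/I on L4; bus (none); mem=20
  op13 P0: store L2 := 27 → M/I on L2; bus BusRdX; mem=60
  op14 P0: load  L1 → S/S on L1; bus (none); mem=10
  op15 P1: load  L0 → S/S on L0; bus (none); mem=21
  op16 P0: store L3 := 5 → M/I on L3; bus BusRdX; mem=10
  op17 P0: store L5 := 18 → M/I on L5; bus BusRdX Flush; mem=42
  op18 P0: load  L4 → M/I on L4; bus (none); mem=20
  op19 P1: store L3 := 71 → I/M on L3; bus BusRdX Flush; mem=5

invalidations = 1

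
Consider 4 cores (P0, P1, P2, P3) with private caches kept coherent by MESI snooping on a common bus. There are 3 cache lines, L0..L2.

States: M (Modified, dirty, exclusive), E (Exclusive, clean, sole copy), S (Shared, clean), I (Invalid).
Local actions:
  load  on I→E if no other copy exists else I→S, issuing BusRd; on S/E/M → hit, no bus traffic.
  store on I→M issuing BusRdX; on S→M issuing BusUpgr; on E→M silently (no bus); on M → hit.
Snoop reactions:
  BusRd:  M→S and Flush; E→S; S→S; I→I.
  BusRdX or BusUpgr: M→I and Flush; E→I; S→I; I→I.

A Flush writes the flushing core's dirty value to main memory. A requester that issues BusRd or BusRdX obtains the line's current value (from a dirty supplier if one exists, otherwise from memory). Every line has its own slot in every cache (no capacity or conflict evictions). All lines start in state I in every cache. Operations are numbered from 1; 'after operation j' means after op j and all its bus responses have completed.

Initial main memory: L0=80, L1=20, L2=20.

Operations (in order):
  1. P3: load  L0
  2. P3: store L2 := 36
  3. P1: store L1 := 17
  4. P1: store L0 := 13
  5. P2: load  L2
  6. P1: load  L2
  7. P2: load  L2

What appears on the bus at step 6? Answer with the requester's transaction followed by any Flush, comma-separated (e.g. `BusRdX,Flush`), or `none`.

bus = BusRd

  op1 P3: load  L0 → I/I/I/E on L0; bus BusRd; mem=80
  op2 P3: store L2 := 36 → I/I/I/M on L2; bus BusRdX; mem=20
  op3 P1: store L1 := 17 → I/M/I/I on L1; bus BusRdX; mem=20
  op4 P1: store L0 := 13 → I/M/I/I on L0; bus BusRdX; mem=80
  op5 P2: load  L2 → I/I/S/S on L2; bus BusRd Flush; mem=36
  op6 P1: load  L2 → I/S/S/S on L2; bus BusRd; mem=36
  op7 P2: load  L2 → I/S/S/S on L2; bus (none); mem=36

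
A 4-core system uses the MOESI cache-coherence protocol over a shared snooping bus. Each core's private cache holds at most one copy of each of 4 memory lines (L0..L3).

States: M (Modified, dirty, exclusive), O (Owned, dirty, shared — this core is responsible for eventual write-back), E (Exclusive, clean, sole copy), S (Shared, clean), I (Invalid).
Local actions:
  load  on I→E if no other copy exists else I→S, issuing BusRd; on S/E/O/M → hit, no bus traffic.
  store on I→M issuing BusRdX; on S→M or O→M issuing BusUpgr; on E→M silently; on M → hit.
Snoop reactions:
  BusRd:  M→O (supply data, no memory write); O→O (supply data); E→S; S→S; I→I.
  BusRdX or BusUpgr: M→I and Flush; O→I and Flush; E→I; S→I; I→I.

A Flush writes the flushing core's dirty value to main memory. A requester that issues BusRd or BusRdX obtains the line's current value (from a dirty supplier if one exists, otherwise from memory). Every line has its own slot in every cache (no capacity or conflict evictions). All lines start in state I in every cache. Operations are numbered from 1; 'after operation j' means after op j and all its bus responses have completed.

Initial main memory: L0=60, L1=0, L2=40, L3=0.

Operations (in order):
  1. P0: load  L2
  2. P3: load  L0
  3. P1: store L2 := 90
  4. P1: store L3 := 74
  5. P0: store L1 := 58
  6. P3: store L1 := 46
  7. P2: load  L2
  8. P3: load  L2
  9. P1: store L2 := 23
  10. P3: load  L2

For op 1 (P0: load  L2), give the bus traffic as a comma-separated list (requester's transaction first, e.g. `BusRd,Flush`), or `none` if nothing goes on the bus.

bus = BusRd

1. P0: load  L2  bus=[BusRd]  L2: P0=E P1=I P2=I P3=I  mem[L2]=40
2. P3: load  L0  bus=[BusRd]  L0: P0=I P1=I P2=I P3=E  mem[L0]=60
3. P1: store L2 := 90  bus=[BusRdX]  L2: P0=I P1=M P2=I P3=I  mem[L2]=40
4. P1: store L3 := 74  bus=[BusRdX]  L3: P0=I P1=M P2=I P3=I  mem[L3]=0
5. P0: store L1 := 58  bus=[BusRdX]  L1: P0=M P1=I P2=I P3=I  mem[L1]=0
6. P3: store L1 := 46  bus=[BusRdX,Flush]  L1: P0=I P1=I P2=I P3=M  mem[L1]=58
7. P2: load  L2  bus=[BusRd]  L2: P0=I P1=O P2=S P3=I  mem[L2]=40
8. P3: load  L2  bus=[BusRd]  L2: P0=I P1=O P2=S P3=S  mem[L2]=40
9. P1: store L2 := 23  bus=[BusUpgr]  L2: P0=I P1=M P2=I P3=I  mem[L2]=40
10. P3: load  L2  bus=[BusRd]  L2: P0=I P1=O P2=I P3=S  mem[L2]=40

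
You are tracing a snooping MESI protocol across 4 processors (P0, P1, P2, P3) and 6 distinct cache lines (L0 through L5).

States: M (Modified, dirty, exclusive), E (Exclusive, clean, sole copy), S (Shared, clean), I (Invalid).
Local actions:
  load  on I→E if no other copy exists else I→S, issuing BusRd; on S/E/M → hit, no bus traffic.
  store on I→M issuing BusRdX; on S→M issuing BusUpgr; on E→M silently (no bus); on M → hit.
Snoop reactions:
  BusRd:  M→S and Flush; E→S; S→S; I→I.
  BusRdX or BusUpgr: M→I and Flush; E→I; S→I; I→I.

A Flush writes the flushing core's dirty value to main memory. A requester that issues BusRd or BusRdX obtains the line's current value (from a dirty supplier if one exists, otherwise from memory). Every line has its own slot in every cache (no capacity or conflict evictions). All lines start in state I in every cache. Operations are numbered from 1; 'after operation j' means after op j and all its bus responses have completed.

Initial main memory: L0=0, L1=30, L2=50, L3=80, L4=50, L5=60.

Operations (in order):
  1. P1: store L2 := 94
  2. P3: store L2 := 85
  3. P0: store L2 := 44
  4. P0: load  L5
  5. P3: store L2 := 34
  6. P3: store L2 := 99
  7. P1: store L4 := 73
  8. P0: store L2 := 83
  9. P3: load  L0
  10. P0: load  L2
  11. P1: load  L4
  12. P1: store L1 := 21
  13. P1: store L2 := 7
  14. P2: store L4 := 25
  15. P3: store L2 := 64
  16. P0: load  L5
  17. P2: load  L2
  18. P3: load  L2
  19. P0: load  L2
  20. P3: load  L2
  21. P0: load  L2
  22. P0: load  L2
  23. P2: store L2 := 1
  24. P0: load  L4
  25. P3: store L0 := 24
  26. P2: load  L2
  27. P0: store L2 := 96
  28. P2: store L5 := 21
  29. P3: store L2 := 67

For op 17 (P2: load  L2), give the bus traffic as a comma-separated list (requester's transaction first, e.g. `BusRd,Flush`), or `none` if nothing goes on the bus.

bus = BusRd,Flush

  op1 P1: store L2 := 94 → I/M/I/I on L2; bus BusRdX; mem=50
  op2 P3: store L2 := 85 → I/I/I/M on L2; bus BusRdX Flush; mem=94
  op3 P0: store L2 := 44 → M/I/I/I on L2; bus BusRdX Flush; mem=85
  op4 P0: load  L5 → E/I/I/I on L5; bus BusRd; mem=60
  op5 P3: store L2 := 34 → I/I/I/M on L2; bus BusRdX Flush; mem=44
  op6 P3: store L2 := 99 → I/I/I/M on L2; bus (none); mem=44
  op7 P1: store L4 := 73 → I/M/I/I on L4; bus BusRdX; mem=50
  op8 P0: store L2 := 83 → M/I/I/I on L2; bus BusRdX Flush; mem=99
  op9 P3: load  L0 → I/I/I/E on L0; bus BusRd; mem=0
  op10 P0: load  L2 → M/I/I/I on L2; bus (none); mem=99
  op11 P1: load  L4 → I/M/I/I on L4; bus (none); mem=50
  op12 P1: store L1 := 21 → I/M/I/I on L1; bus BusRdX; mem=30
  op13 P1: store L2 := 7 → I/M/I/I on L2; bus BusRdX Flush; mem=83
  op14 P2: store L4 := 25 → I/I/M/I on L4; bus BusRdX Flush; mem=73
  op15 P3: store L2 := 64 → I/I/I/M on L2; bus BusRdX Flush; mem=7
  op16 P0: load  L5 → E/I/I/I on L5; bus (none); mem=60
  op17 P2: load  L2 → I/I/S/S on L2; bus BusRd Flush; mem=64
  op18 P3: load  L2 → I/I/S/S on L2; bus (none); mem=64
  op19 P0: load  L2 → S/I/S/S on L2; bus BusRd; mem=64
  op20 P3: load  L2 → S/I/S/S on L2; bus (none); mem=64
  op21 P0: load  L2 → S/I/S/S on L2; bus (none); mem=64
  op22 P0: load  L2 → S/I/S/S on L2; bus (none); mem=64
  op23 P2: store L2 := 1 → I/I/M/I on L2; bus BusUpgr; mem=64
  op24 P0: load  L4 → S/I/S/I on L4; bus BusRd Flush; mem=25
  op25 P3: store L0 := 24 → I/I/I/M on L0; bus (none); mem=0
  op26 P2: load  L2 → I/I/M/I on L2; bus (none); mem=64
  op27 P0: store L2 := 96 → M/I/I/I on L2; bus BusRdX Flush; mem=1
  op28 P2: store L5 := 21 → I/I/M/I on L5; bus BusRdX; mem=60
  op29 P3: store L2 := 67 → I/I/I/M on L2; bus BusRdX Flush; mem=96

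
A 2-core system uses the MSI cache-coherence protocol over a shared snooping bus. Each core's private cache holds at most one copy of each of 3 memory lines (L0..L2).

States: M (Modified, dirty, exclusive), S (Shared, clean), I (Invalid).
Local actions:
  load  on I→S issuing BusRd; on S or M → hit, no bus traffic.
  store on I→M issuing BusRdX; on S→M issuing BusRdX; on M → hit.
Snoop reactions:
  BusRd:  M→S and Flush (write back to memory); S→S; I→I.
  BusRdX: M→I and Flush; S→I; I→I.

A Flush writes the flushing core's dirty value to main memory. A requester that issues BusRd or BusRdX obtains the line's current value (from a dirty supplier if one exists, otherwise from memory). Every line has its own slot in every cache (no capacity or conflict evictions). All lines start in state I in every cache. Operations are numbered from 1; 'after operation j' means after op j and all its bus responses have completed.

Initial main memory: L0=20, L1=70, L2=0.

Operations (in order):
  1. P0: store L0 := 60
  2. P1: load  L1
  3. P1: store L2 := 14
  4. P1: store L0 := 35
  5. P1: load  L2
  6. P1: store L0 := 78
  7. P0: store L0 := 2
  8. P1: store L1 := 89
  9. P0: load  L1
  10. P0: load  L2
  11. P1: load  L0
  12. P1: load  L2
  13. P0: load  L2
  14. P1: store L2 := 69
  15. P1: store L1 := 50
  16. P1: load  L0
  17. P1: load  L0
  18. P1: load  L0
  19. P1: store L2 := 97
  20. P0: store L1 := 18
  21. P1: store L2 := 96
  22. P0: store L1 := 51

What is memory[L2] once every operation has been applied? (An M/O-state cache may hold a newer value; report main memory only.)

1. P0: store L0 := 60  bus=[BusRdX]  L0: P0=M P1=I  mem[L0]=20
2. P1: load  L1  bus=[BusRd]  L1: P0=I P1=S  mem[L1]=70
3. P1: store L2 := 14  bus=[BusRdX]  L2: P0=I P1=M  mem[L2]=0
4. P1: store L0 := 35  bus=[BusRdX,Flush]  L0: P0=I P1=M  mem[L0]=60
5. P1: load  L2  bus=[-]  L2: P0=I P1=M  mem[L2]=0
6. P1: store L0 := 78  bus=[-]  L0: P0=I P1=M  mem[L0]=60
7. P0: store L0 := 2  bus=[BusRdX,Flush]  L0: P0=M P1=I  mem[L0]=78
8. P1: store L1 := 89  bus=[BusRdX]  L1: P0=I P1=M  mem[L1]=70
9. P0: load  L1  bus=[BusRd,Flush]  L1: P0=S P1=S  mem[L1]=89
10. P0: load  L2  bus=[BusRd,Flush]  L2: P0=S P1=S  mem[L2]=14
11. P1: load  L0  bus=[BusRd,Flush]  L0: P0=S P1=S  mem[L0]=2
12. P1: load  L2  bus=[-]  L2: P0=S P1=S  mem[L2]=14
13. P0: load  L2  bus=[-]  L2: P0=S P1=S  mem[L2]=14
14. P1: store L2 := 69  bus=[BusRdX]  L2: P0=I P1=M  mem[L2]=14
15. P1: store L1 := 50  bus=[BusRdX]  L1: P0=I P1=M  mem[L1]=89
16. P1: load  L0  bus=[-]  L0: P0=S P1=S  mem[L0]=2
17. P1: load  L0  bus=[-]  L0: P0=S P1=S  mem[L0]=2
18. P1: load  L0  bus=[-]  L0: P0=S P1=S  mem[L0]=2
19. P1: store L2 := 97  bus=[-]  L2: P0=I P1=M  mem[L2]=14
20. P0: store L1 := 18  bus=[BusRdX,Flush]  L1: P0=M P1=I  mem[L1]=50
21. P1: store L2 := 96  bus=[-]  L2: P0=I P1=M  mem[L2]=14
22. P0: store L1 := 51  bus=[-]  L1: P0=M P1=I  mem[L1]=50

memory[L2] = 14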